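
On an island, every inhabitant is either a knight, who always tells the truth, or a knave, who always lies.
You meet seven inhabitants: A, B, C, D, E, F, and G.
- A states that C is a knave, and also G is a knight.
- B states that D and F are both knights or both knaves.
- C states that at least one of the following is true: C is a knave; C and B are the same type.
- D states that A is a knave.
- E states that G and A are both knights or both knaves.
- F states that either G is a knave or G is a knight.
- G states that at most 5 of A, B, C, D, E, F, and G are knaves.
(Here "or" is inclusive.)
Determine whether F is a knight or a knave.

F is a knight.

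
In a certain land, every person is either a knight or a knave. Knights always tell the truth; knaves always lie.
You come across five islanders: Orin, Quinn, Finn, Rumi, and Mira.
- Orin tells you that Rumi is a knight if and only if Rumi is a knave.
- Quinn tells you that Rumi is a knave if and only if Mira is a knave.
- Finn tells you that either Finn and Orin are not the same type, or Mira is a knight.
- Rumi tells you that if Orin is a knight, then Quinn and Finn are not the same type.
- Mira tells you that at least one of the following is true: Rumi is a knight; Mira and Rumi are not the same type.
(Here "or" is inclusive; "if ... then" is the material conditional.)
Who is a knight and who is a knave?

Orin (knave): "Rumi is a knight if and only if Rumi is a knave" — False. ✓
Since Quinn is a knight, "Rumi is a knave if and only if Mira is a knave" needs to be True, which holds.
Finn is a knight; "either Finn and Orin are not the same type, or Mira is a knight" is True, as required.
Rumi is a knight; "if Orin is a knight, then Quinn and Finn are not the same type" is True, as required.
As a knight, Mira's statement "at least one of the following is true: Rumi is a knight; Mira and Rumi are not the same type" should be True; it is.

Orin is a knave, Quinn is a knight, Finn is a knight, Rumi is a knight, and Mira is a knight.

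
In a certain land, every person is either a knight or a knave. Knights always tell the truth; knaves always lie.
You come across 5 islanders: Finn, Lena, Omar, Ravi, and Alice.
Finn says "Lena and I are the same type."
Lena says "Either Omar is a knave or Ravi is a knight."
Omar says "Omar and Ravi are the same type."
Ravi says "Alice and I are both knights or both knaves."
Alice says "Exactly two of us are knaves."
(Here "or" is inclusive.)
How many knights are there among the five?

3

The unique consistent assignment is Finn=knave, Lena=knight, Omar=knave, Ravi=knight, Alice=knight.
That has 3 knights.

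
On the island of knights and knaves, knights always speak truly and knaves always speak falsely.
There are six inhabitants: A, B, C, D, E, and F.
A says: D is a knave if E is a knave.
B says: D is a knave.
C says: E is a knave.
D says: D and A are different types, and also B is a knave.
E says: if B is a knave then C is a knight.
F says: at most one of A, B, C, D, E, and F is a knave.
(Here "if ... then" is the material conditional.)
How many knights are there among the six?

The unique consistent assignment is A=knight, B=knight, C=knave, D=knave, E=knight, F=knave.
That has 3 knights.

3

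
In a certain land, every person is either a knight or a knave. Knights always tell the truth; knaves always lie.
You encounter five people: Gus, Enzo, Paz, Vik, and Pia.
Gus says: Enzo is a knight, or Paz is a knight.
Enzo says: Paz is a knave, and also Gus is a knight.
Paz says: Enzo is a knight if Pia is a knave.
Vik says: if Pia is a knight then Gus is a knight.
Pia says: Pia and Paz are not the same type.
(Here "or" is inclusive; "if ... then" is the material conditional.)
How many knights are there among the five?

1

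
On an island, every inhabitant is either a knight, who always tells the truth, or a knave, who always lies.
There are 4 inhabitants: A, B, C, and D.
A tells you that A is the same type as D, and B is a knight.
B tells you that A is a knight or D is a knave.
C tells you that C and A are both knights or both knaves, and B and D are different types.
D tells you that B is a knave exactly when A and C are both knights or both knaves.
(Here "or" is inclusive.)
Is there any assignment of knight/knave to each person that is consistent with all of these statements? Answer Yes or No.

One consistent assignment: A=knight, B=knight, C=knave, D=knight.

Yes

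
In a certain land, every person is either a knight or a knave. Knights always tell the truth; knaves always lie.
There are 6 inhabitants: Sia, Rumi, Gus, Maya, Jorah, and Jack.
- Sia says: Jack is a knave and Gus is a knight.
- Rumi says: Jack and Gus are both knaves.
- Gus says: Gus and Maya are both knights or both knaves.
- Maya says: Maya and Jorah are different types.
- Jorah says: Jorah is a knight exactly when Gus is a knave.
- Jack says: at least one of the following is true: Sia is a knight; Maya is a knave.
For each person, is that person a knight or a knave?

Sia is a knave, Rumi is a knight, Gus is a knave, Maya is a knight, Jorah is a knave, and Jack is a knave.

Sia is a knave, so "Jack is a knave and Gus is a knight" must be False — and it is.
Since Rumi is a knight, "Jack and Gus are both knaves" needs to be true, which holds.
As a knave, Gus's statement "Gus and Maya are both knights or both knaves" should be False; it is.
Maya is a knight; "Maya and Jorah are different types" is true, as required.
Jorah is a knave; "Jorah is a knight exactly when Gus is a knave" is False, as required.
Jack is a knave; "at least one of the following is true: Sia is a knight; Maya is a knave" is False, as required.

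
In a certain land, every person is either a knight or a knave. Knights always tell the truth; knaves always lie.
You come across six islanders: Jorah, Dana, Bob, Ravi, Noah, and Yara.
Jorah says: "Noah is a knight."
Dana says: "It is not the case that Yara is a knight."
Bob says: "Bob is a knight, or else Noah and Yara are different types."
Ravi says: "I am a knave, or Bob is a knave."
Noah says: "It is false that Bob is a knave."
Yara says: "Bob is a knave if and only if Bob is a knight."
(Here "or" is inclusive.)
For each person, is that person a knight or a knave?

Jorah is a knave, Dana is a knight, Bob is a knave, Ravi is a knight, Noah is a knave, and Yara is a knave.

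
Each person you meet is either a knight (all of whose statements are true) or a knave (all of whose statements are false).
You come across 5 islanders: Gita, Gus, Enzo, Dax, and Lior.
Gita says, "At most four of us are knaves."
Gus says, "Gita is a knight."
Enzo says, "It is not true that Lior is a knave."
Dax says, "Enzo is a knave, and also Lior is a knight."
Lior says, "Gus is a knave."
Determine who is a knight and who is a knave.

Gita is a knight, Gus is a knight, Enzo is a knave, Dax is a knave, and Lior is a knave.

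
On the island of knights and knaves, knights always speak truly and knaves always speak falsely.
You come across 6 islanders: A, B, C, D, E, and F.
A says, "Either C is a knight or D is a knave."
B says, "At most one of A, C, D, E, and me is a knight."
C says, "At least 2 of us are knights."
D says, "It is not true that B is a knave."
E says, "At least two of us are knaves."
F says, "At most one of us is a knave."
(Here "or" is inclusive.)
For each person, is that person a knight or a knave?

A is a knight, and the claim "either C is a knight or D is a knave" is indeed True.
As a knave, B's statement "at most one of A, C, D, E, and me is a knight" should be false; it is.
C is a knight, and the claim "at least 2 of us are knights" is indeed True.
D is a knave, so "it is not true that B is a knave" must be false — and it is.
E is a knight, so "at least two of us are knaves" must be True — and it is.
Since F is a knave, "at most one of us is a knave" needs to be false, which holds.

A is a knight, B is a knave, C is a knight, D is a knave, E is a knight, and F is a knave.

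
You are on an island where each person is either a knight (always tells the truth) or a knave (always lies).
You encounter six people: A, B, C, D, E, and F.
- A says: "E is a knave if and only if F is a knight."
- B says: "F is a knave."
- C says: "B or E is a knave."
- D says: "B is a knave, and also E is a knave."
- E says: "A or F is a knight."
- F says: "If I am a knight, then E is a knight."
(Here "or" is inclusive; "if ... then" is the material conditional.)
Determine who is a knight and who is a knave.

A is a knave, and the claim "E is a knave if and only if F is a knight" is indeed false.
B is a knave; "F is a knave" is false, as required.
C is a knight, and the claim "B or E is a knave" is indeed True.
Since D is a knave, "B is a knave, and also E is a knave" needs to be false, which holds.
As a knight, E's statement "A or F is a knight" should be True; it is.
As a knight, F's statement "if I am a knight, then E is a knight" should be True; it is.

A is a knave, B is a knave, C is a knight, D is a knave, E is a knight, and F is a knight.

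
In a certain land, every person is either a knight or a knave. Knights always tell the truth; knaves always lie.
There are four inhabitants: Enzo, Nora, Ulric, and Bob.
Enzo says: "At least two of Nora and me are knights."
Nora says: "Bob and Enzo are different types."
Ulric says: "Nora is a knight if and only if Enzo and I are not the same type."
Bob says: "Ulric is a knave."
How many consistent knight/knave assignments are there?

Consistent assignments:
  Enzo=knave, Nora=knight, Ulric=knave, Bob=knight

1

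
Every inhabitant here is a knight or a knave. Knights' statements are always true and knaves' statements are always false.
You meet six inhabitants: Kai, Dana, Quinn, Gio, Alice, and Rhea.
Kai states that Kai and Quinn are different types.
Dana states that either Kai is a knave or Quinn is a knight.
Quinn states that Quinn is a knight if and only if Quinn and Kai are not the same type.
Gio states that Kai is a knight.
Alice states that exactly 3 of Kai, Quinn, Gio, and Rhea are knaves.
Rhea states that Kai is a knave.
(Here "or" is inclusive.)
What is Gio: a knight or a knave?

Gio is a knight.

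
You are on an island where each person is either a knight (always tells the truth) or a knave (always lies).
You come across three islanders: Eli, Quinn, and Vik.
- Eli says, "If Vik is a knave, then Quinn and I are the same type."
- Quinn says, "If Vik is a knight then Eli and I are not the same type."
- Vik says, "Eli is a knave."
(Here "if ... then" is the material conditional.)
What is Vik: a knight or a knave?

Vik is a knave.

Consistent assignments: {Eli=knight, Quinn=knight, Vik=knave}
In every consistent assignment, Vik is a knave.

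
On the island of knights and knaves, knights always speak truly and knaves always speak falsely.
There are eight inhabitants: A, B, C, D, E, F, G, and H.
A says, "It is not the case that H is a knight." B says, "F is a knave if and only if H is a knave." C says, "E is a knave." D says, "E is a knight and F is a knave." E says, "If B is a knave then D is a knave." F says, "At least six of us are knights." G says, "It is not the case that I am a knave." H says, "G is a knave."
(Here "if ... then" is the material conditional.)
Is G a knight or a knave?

G is a knight.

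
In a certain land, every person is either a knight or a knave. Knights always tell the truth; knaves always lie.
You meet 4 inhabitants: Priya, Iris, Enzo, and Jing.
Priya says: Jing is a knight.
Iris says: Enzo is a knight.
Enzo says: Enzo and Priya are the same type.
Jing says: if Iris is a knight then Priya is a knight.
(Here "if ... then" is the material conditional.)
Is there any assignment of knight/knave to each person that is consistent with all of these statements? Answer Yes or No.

Yes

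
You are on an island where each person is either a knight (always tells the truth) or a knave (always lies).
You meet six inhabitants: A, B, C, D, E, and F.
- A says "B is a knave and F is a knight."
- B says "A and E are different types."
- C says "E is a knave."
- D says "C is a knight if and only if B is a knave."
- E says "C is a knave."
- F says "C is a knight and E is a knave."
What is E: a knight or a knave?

E is a knight.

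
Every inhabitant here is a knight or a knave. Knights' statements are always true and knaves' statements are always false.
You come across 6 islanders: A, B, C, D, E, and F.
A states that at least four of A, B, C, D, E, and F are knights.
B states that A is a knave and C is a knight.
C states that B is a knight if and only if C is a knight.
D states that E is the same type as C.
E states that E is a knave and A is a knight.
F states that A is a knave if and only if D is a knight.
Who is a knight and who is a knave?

A (knave): "at least four of A, B, C, D, E, and F are knights" — False. ✓
Since B is a knight, "A is a knave and C is a knight" needs to be True, which holds.
C (knight): "B is a knight if and only if C is a knight" — True. ✓
D is a knave, and the claim "E is the same type as C" is indeed False.
E is a knave; "E is a knave and A is a knight" is False, as required.
F is a knave, and the claim "A is a knave if and only if D is a knight" is indeed False.

A is a knave, B is a knight, C is a knight, D is a knave, E is a knave, and F is a knave.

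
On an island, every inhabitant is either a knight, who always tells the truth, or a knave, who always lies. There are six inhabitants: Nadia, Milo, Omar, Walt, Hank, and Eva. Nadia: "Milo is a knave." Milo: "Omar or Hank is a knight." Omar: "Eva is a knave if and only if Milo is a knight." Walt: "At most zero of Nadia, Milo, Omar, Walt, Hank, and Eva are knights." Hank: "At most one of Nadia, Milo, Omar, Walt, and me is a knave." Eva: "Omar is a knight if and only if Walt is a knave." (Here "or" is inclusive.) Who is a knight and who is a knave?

Nadia is a knight, Milo is a knave, Omar is a knave, Walt is a knave, Hank is a knave, and Eva is a knave.

Nadia is a knight, so "Milo is a knave" must be true — and it is.
Milo is a knave; "Omar or Hank is a knight" is false, as required.
Omar is a knave, and the claim "Eva is a knave if and only if Milo is a knight" is indeed false.
Walt is a knave, and the claim "at most zero of Nadia, Milo, Omar, Walt, Hank, and Eva are knights" is indeed false.
Hank is a knave, and the claim "at most one of Nadia, Milo, Omar, Walt, and me is a knave" is indeed false.
Since Eva is a knave, "Omar is a knight if and only if Walt is a knave" needs to be false, which holds.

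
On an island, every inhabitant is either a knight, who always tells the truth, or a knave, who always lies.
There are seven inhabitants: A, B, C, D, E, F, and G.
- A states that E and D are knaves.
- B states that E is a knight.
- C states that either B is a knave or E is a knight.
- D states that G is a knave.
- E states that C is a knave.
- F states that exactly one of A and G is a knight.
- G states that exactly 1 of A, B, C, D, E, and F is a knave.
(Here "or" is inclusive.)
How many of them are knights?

2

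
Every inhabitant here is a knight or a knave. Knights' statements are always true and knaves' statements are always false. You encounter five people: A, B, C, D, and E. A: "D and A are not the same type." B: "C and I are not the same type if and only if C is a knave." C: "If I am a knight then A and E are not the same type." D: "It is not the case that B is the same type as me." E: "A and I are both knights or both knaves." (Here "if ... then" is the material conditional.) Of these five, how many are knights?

2

The unique consistent assignment is A=knight, B=knave, C=knight, D=knave, E=knave.
That has 2 knights.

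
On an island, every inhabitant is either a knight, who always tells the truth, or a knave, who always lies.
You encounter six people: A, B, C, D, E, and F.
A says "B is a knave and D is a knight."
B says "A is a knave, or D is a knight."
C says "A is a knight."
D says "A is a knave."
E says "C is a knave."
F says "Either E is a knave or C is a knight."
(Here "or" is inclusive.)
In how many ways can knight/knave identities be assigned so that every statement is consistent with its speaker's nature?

1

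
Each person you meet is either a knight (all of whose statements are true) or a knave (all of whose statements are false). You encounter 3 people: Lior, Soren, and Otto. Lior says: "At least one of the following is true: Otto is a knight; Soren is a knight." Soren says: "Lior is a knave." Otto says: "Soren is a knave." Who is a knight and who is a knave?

Knights: Lior and Otto. Knaves: Soren.

Since Lior is a knight, "at least one of the following is true: Otto is a knight; Soren is a knight" needs to be True, which holds.
Soren (knave): "Lior is a knave" — false. ✓
Otto is a knight, and the claim "Soren is a knave" is indeed True.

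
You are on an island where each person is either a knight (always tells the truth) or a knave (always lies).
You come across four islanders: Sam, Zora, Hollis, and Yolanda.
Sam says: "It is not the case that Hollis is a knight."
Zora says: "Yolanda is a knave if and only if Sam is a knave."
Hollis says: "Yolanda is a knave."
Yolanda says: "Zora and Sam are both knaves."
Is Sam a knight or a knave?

Sam is a knave.

Consistent assignments: {Sam=knave, Zora=knight, Hollis=knight, Yolanda=knave}
In every consistent assignment, Sam is a knave.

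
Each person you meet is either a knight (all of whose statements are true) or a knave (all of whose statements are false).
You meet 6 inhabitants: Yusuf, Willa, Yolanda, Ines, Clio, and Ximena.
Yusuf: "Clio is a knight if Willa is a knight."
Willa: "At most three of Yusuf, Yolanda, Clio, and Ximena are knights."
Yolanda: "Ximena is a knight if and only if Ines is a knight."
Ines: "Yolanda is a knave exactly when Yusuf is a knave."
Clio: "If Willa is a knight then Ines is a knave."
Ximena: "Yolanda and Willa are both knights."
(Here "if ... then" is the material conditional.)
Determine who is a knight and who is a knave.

As a knave, Yusuf's statement "Clio is a knight if Willa is a knight" should be False; it is.
Willa is a knight, so "at most three of Yusuf, Yolanda, Clio, and Ximena are knights" must be True — and it is.
Yolanda is a knave, so "Ximena is a knight if and only if Ines is a knight" must be False — and it is.
As a knight, Ines's statement "Yolanda is a knave exactly when Yusuf is a knave" should be True; it is.
Clio is a knave, and the claim "if Willa is a knight then Ines is a knave" is indeed False.
Ximena is a knave, and the claim "Yolanda and Willa are both knights" is indeed False.

Yusuf is a knave, Willa is a knight, Yolanda is a knave, Ines is a knight, Clio is a knave, and Ximena is a knave.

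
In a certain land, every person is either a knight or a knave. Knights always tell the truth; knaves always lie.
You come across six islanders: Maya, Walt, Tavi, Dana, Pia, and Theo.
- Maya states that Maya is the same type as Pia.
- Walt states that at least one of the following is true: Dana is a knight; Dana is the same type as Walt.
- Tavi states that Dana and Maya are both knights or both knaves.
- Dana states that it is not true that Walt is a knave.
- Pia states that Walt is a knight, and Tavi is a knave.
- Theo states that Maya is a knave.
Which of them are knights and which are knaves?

Maya is a knave; "Maya is the same type as Pia" is false, as required.
Since Walt is a knight, "at least one of the following is true: Dana is a knight; Dana is the same type as Walt" needs to be true, which holds.
Since Tavi is a knave, "Dana and Maya are both knights or both knaves" needs to be false, which holds.
As a knight, Dana's statement "it is not true that Walt is a knave" should be true; it is.
As a knight, Pia's statement "Walt is a knight, and Tavi is a knave" should be true; it is.
As a knight, Theo's statement "Maya is a knave" should be true; it is.

Maya is a knave, Walt is a knight, Tavi is a knave, Dana is a knight, Pia is a knight, and Theo is a knight.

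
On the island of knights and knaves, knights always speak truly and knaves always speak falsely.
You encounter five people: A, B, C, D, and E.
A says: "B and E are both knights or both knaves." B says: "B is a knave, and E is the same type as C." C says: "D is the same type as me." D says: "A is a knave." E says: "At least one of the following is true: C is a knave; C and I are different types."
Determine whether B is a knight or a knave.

B is a knave.

Consistent assignments: {A=knave, B=knave, C=knave, D=knight, E=knight}
In every consistent assignment, B is a knave.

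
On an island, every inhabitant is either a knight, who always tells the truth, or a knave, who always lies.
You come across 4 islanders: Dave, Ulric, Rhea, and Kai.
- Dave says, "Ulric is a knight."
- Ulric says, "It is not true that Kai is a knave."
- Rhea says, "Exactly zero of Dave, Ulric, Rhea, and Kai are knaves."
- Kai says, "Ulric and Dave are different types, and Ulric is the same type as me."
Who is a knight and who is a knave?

Suppose Dave is a knight. Then Dave's statement "Ulric is a knight" would have to be true. Checking the 8 ways to assign the others, none is consistent with every speaker.
(For instance, with Ulric=knave, Rhea=knave, Kai=knave, Dave's claim "Ulric is a knight" comes out false where it would need to be true.)
So Dave must be a knave, making "Ulric is a knight" false. Taking Dave=knave, Ulric=knave, Rhea=knave, Kai=knave, each remaining statement checks out:
  Ulric (knave): "it is not true that Kai is a knave" — false. ✓
  Rhea (knave): "exactly zero of Dave, Ulric, Rhea, and Kai are knaves" — false. ✓
  Kai (knave): "Ulric and Dave are different types, and Ulric is the same type as me" — false. ✓
This is the unique consistent assignment.

Dave is a knave, Ulric is a knave, Rhea is a knave, and Kai is a knave.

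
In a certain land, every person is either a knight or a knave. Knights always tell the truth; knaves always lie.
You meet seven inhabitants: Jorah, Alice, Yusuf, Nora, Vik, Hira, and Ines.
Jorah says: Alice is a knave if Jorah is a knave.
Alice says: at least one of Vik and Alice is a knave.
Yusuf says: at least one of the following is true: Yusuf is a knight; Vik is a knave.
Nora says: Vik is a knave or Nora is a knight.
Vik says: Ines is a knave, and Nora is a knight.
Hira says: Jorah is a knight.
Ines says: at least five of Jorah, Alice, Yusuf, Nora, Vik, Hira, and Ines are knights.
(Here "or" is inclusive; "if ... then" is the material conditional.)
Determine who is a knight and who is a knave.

Jorah is a knight, Alice is a knight, Yusuf is a knight, Nora is a knight, Vik is a knave, Hira is a knight, and Ines is a knight.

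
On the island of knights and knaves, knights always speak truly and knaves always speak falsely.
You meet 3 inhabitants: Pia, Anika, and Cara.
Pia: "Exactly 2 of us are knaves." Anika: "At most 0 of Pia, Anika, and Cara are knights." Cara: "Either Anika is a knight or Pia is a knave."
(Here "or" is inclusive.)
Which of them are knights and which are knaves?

Knights: Pia. Knaves: Anika and Cara.

Suppose Pia is a knave. Then Pia's statement "exactly 2 of us are knaves" would have to be false. Checking the 4 ways to assign the others, none is consistent with every speaker.
(For instance, with Anika=knave, Cara=knave, Anika's claim "at most 0 of Pia, Anika, and Cara are knights" comes out true where it would need to be false.)
So Pia must be a knight, making "exactly 2 of us are knaves" true. Taking Pia=knight, Anika=knave, Cara=knave, each remaining statement checks out:
  Anika (knave): "at most 0 of Pia, Anika, and Cara are knights" — false. ✓
  Cara (knave): "either Anika is a knight or Pia is a knave" — false. ✓
This is the unique consistent assignment.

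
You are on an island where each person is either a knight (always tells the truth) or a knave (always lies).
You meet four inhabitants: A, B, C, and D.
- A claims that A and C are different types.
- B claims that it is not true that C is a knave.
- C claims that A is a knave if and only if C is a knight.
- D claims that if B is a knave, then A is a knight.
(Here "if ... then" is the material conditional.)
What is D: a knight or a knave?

D is a knave.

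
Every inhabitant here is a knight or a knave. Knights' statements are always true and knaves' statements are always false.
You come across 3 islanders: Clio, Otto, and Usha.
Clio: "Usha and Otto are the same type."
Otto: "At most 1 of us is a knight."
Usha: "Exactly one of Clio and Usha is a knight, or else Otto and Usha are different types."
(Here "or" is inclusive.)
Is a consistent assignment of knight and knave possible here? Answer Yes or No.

No

Checking all 8 assignments, each has at least one speaker whose statement's truth value contradicts their type.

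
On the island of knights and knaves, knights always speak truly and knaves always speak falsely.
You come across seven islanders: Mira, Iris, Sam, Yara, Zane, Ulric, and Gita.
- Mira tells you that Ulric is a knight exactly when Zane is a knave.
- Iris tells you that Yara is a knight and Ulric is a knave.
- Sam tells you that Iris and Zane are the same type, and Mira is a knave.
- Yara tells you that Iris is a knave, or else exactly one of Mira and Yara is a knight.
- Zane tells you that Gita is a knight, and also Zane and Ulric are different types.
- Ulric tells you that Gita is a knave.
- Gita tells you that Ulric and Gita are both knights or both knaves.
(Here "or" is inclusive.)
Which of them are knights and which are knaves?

Knights: Mira, Yara, and Ulric. Knaves: Iris, Sam, Zane, and Gita.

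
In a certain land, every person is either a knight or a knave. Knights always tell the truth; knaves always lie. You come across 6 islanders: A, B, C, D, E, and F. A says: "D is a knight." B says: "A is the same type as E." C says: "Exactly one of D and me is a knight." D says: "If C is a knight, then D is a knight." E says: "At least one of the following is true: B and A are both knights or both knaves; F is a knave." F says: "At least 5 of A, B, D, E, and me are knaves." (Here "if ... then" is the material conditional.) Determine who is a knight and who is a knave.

A (knave): "D is a knight" — false. ✓
B is a knave, so "A is the same type as E" must be false — and it is.
As a knight, C's statement "exactly one of D and me is a knight" should be true; it is.
Since D is a knave, "if C is a knight, then D is a knight" needs to be false, which holds.
E is a knight; "at least one of the following is true: B and A are both knights or both knaves; F is a knave" is true, as required.
F is a knave, so "at least 5 of A, B, D, E, and me are knaves" must be false — and it is.

A is a knave, B is a knave, C is a knight, D is a knave, E is a knight, and F is a knave.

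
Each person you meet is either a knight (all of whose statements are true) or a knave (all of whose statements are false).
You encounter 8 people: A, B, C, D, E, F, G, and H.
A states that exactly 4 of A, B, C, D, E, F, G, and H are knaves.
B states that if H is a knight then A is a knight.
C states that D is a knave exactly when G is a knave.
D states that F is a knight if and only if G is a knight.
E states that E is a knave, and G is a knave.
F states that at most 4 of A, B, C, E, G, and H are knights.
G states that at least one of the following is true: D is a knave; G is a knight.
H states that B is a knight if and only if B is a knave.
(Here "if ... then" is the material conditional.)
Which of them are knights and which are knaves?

As a knave, A's statement "exactly 4 of A, B, C, D, E, F, G, and H are knaves" should be False; it is.
B is a knight; "if H is a knight then A is a knight" is true, as required.
C is a knight; "D is a knave exactly when G is a knave" is true, as required.
D (knight): "F is a knight if and only if G is a knight" — true. ✓
E is a knave; "E is a knave, and G is a knave" is False, as required.
F is a knight, so "at most 4 of A, B, C, E, G, and H are knights" must be true — and it is.
G is a knight; "at least one of the following is true: D is a knave; G is a knight" is true, as required.
H (knave): "B is a knight if and only if B is a knave" — False. ✓

Knights: B, C, D, F, and G. Knaves: A, E, and H.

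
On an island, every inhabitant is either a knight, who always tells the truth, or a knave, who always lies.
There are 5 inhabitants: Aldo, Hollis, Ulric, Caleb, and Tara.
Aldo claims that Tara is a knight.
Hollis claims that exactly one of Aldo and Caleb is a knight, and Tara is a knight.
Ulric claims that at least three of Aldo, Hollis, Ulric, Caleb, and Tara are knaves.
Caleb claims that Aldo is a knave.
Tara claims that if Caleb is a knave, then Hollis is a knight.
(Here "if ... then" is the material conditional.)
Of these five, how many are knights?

3

The unique consistent assignment is Aldo=knight, Hollis=knight, Ulric=knave, Caleb=knave, Tara=knight.
That has 3 knights.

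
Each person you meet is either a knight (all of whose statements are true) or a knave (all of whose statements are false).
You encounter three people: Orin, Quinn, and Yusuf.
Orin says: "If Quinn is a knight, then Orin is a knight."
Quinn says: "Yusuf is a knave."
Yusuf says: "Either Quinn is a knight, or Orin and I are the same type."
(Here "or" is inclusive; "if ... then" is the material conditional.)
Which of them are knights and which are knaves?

Orin (knight): "if Quinn is a knight, then Orin is a knight" — True. ✓
Quinn is a knave; "Yusuf is a knave" is false, as required.
Since Yusuf is a knight, "either Quinn is a knight, or Orin and I are the same type" needs to be True, which holds.

Orin is a knight, Quinn is a knave, and Yusuf is a knight.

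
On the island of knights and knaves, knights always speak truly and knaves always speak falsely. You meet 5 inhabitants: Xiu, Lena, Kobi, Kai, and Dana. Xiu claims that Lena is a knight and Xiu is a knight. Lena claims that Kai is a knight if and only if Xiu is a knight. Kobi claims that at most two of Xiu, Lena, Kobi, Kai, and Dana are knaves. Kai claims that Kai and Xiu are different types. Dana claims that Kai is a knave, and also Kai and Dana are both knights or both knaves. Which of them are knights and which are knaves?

Xiu is a knave, and the claim "Lena is a knight and Xiu is a knight" is indeed false.
Since Lena is a knave, "Kai is a knight if and only if Xiu is a knight" needs to be false, which holds.
Kobi is a knave; "at most two of Xiu, Lena, Kobi, Kai, and Dana are knaves" is false, as required.
As a knight, Kai's statement "Kai and Xiu are different types" should be True; it is.
Dana is a knave, and the claim "Kai is a knave, and also Kai and Dana are both knights or both knaves" is indeed false.

Xiu is a knave, Lena is a knave, Kobi is a knave, Kai is a knight, and Dana is a knave.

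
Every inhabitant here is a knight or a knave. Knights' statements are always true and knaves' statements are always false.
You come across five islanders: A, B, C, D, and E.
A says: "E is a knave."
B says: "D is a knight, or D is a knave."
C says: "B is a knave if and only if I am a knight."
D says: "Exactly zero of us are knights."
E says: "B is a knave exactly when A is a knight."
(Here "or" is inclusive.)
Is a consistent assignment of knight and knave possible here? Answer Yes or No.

No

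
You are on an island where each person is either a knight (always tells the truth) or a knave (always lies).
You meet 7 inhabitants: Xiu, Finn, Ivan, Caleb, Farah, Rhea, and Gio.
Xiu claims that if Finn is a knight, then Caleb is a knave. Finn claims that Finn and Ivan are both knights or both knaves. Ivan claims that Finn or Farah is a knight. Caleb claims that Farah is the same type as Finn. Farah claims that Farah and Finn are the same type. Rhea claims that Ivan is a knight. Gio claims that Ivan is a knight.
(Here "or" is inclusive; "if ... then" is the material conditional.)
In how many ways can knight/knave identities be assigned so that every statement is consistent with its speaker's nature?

Consistent assignments:
  Xiu=knight, Finn=knight, Ivan=knight, Caleb=knave, Farah=knave, Rhea=knight, Gio=knight
  Xiu=knave, Finn=knight, Ivan=knight, Caleb=knight, Farah=knight, Rhea=knight, Gio=knight

2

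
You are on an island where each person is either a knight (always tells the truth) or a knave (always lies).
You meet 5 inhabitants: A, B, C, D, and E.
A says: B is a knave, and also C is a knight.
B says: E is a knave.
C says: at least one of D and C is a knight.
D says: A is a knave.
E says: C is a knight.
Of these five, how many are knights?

3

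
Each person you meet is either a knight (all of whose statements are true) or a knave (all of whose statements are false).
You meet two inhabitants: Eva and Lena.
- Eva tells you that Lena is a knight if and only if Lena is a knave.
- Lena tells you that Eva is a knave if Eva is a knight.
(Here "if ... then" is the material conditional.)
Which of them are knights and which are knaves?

Eva is a knave and Lena is a knight.

Eva is a knave, so "Lena is a knight if and only if Lena is a knave" must be false — and it is.
Lena is a knight, so "Eva is a knave if Eva is a knight" must be true — and it is.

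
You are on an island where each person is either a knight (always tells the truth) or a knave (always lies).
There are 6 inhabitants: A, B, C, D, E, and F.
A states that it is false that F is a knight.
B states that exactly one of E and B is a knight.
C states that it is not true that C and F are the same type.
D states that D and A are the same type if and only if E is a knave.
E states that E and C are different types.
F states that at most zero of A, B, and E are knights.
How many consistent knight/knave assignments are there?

Consistent assignments:
  A=knight, B=knight, C=knave, D=knight, E=knave, F=knave
  A=knight, B=knight, C=knave, D=knave, E=knave, F=knave
  A=knight, B=knave, C=knave, D=knight, E=knave, F=knave
  A=knight, B=knave, C=knave, D=knave, E=knave, F=knave

4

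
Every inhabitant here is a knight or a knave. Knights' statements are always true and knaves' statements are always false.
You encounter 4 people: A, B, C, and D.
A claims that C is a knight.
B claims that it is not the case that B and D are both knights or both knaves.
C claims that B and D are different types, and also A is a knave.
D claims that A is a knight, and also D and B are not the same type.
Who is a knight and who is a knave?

A is a knave, B is a knave, C is a knave, and D is a knave.

Suppose A is a knight. Then A's statement "C is a knight" would have to be true. Checking the 8 ways to assign the others, none is consistent with every speaker.
(For instance, with B=knave, C=knave, D=knave, A's claim "C is a knight" comes out false where it would need to be true.)
So A must be a knave, making "C is a knight" false. Taking A=knave, B=knave, C=knave, D=knave, each remaining statement checks out:
  B (knave): "it is not the case that B and D are both knights or both knaves" — false. ✓
  C (knave): "B and D are different types, and also A is a knave" — false. ✓
  D (knave): "A is a knight, and also D and B are not the same type" — false. ✓
This is the unique consistent assignment.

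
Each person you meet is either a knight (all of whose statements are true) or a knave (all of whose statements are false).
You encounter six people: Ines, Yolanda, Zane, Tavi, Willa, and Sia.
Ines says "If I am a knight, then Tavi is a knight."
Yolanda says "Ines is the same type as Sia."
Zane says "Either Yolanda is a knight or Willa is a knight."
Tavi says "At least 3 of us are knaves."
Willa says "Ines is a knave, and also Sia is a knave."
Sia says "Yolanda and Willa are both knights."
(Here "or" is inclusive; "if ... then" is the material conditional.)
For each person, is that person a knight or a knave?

Ines is a knight; "if I am a knight, then Tavi is a knight" is true, as required.
Yolanda is a knave, and the claim "Ines is the same type as Sia" is indeed false.
Zane (knave): "either Yolanda is a knight or Willa is a knight" — false. ✓
Tavi (knight): "at least 3 of us are knaves" — true. ✓
Willa is a knave; "Ines is a knave, and also Sia is a knave" is false, as required.
Sia (knave): "Yolanda and Willa are both knights" — false. ✓

Knights: Ines and Tavi. Knaves: Yolanda, Zane, Willa, and Sia.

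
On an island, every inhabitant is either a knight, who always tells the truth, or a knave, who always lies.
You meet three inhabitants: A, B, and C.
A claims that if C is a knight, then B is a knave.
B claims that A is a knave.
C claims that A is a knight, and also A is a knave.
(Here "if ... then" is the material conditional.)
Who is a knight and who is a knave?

A is a knight, B is a knave, and C is a knave.

Suppose A is a knave. Then A's statement "if C is a knight, then B is a knave" would have to be false. Checking the 4 ways to assign the others, none is consistent with every speaker.
(For instance, with B=knave, C=knave, A's claim "if C is a knight, then B is a knave" comes out true where it would need to be false.)
So A must be a knight, making "if C is a knight, then B is a knave" true. Taking A=knight, B=knave, C=knave, each remaining statement checks out:
  B (knave): "A is a knave" — false. ✓
  C (knave): "A is a knight, and also A is a knave" — false. ✓
This is the unique consistent assignment.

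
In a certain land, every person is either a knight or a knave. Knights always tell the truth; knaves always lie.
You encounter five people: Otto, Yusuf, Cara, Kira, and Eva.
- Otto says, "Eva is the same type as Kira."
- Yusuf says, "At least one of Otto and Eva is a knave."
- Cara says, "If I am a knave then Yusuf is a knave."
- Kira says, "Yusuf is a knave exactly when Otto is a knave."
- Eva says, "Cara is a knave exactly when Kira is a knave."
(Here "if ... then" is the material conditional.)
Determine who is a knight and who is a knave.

Otto is a knave, Yusuf is a knight, Cara is a knave, Kira is a knave, and Eva is a knight.

Otto is a knave, and the claim "Eva is the same type as Kira" is indeed false.
Since Yusuf is a knight, "at least one of Otto and Eva is a knave" needs to be True, which holds.
Cara (knave): "if I am a knave then Yusuf is a knave" — false. ✓
Kira is a knave, and the claim "Yusuf is a knave exactly when Otto is a knave" is indeed false.
Since Eva is a knight, "Cara is a knave exactly when Kira is a knave" needs to be True, which holds.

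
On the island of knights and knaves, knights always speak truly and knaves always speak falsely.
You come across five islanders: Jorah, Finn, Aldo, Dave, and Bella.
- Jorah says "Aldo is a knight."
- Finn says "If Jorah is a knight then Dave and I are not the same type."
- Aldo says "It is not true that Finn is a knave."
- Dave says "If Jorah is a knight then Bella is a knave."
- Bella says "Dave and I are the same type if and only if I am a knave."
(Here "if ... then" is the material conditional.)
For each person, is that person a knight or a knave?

Jorah is a knight, Finn is a knight, Aldo is a knight, Dave is a knave, and Bella is a knight.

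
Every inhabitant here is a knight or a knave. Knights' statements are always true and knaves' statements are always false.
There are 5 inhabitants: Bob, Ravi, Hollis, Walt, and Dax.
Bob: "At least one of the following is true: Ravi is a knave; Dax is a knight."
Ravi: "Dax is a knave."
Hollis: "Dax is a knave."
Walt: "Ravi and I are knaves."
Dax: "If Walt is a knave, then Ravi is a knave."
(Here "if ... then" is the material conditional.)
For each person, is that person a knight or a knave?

Bob is a knave, Ravi is a knight, Hollis is a knight, Walt is a knave, and Dax is a knave.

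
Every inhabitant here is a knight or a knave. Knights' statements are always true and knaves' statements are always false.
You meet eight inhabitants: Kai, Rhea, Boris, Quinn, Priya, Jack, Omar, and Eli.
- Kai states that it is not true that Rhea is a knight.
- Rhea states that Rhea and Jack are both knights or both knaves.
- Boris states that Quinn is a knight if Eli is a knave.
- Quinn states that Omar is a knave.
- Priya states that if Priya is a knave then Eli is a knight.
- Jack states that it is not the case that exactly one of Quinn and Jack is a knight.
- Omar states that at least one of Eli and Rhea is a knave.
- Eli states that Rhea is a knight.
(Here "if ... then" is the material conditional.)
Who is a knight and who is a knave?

Since Kai is a knave, "it is not true that Rhea is a knight" needs to be false, which holds.
Rhea is a knight, so "Rhea and Jack are both knights or both knaves" must be true — and it is.
As a knight, Boris's statement "Quinn is a knight if Eli is a knave" should be true; it is.
Quinn is a knight; "Omar is a knave" is true, as required.
Priya is a knight, so "if Priya is a knave then Eli is a knight" must be true — and it is.
Jack (knight): "it is not the case that exactly one of Quinn and Jack is a knight" — true. ✓
As a knave, Omar's statement "at least one of Eli and Rhea is a knave" should be false; it is.
Since Eli is a knight, "Rhea is a knight" needs to be true, which holds.

Knights: Rhea, Boris, Quinn, Priya, Jack, and Eli. Knaves: Kai and Omar.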